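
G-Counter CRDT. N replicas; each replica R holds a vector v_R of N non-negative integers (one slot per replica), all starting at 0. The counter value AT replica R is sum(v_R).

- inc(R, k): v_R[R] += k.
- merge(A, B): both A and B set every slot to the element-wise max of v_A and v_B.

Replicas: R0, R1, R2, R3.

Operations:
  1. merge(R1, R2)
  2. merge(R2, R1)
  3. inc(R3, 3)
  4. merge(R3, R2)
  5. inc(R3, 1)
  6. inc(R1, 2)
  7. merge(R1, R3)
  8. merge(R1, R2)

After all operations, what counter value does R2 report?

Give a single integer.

Answer: 6

Derivation:
Op 1: merge R1<->R2 -> R1=(0,0,0,0) R2=(0,0,0,0)
Op 2: merge R2<->R1 -> R2=(0,0,0,0) R1=(0,0,0,0)
Op 3: inc R3 by 3 -> R3=(0,0,0,3) value=3
Op 4: merge R3<->R2 -> R3=(0,0,0,3) R2=(0,0,0,3)
Op 5: inc R3 by 1 -> R3=(0,0,0,4) value=4
Op 6: inc R1 by 2 -> R1=(0,2,0,0) value=2
Op 7: merge R1<->R3 -> R1=(0,2,0,4) R3=(0,2,0,4)
Op 8: merge R1<->R2 -> R1=(0,2,0,4) R2=(0,2,0,4)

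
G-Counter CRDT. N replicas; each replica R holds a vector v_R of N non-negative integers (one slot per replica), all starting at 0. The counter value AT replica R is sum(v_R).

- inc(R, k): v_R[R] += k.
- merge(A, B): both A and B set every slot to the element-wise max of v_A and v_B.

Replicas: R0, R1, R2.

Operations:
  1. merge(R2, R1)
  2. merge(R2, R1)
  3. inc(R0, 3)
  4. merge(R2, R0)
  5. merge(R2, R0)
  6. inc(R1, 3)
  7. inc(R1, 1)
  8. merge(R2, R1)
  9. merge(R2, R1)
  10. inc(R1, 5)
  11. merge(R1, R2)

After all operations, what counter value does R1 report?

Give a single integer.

Answer: 12

Derivation:
Op 1: merge R2<->R1 -> R2=(0,0,0) R1=(0,0,0)
Op 2: merge R2<->R1 -> R2=(0,0,0) R1=(0,0,0)
Op 3: inc R0 by 3 -> R0=(3,0,0) value=3
Op 4: merge R2<->R0 -> R2=(3,0,0) R0=(3,0,0)
Op 5: merge R2<->R0 -> R2=(3,0,0) R0=(3,0,0)
Op 6: inc R1 by 3 -> R1=(0,3,0) value=3
Op 7: inc R1 by 1 -> R1=(0,4,0) value=4
Op 8: merge R2<->R1 -> R2=(3,4,0) R1=(3,4,0)
Op 9: merge R2<->R1 -> R2=(3,4,0) R1=(3,4,0)
Op 10: inc R1 by 5 -> R1=(3,9,0) value=12
Op 11: merge R1<->R2 -> R1=(3,9,0) R2=(3,9,0)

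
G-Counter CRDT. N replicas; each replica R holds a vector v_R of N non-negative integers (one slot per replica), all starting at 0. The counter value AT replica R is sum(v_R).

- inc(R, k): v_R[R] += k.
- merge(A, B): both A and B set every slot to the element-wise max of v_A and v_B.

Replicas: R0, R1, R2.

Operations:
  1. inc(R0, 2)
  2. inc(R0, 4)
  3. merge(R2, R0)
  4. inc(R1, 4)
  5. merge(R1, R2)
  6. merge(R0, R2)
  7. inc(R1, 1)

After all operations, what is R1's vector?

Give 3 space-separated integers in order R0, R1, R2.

Op 1: inc R0 by 2 -> R0=(2,0,0) value=2
Op 2: inc R0 by 4 -> R0=(6,0,0) value=6
Op 3: merge R2<->R0 -> R2=(6,0,0) R0=(6,0,0)
Op 4: inc R1 by 4 -> R1=(0,4,0) value=4
Op 5: merge R1<->R2 -> R1=(6,4,0) R2=(6,4,0)
Op 6: merge R0<->R2 -> R0=(6,4,0) R2=(6,4,0)
Op 7: inc R1 by 1 -> R1=(6,5,0) value=11

Answer: 6 5 0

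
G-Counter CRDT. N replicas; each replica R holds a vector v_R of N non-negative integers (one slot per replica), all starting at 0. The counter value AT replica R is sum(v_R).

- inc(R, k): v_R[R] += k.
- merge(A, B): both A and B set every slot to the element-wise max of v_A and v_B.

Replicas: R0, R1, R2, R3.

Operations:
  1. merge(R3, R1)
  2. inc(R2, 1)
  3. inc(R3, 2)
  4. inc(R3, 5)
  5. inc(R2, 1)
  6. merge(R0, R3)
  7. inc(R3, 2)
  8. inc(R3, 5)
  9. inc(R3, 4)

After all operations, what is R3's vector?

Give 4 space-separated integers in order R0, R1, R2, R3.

Op 1: merge R3<->R1 -> R3=(0,0,0,0) R1=(0,0,0,0)
Op 2: inc R2 by 1 -> R2=(0,0,1,0) value=1
Op 3: inc R3 by 2 -> R3=(0,0,0,2) value=2
Op 4: inc R3 by 5 -> R3=(0,0,0,7) value=7
Op 5: inc R2 by 1 -> R2=(0,0,2,0) value=2
Op 6: merge R0<->R3 -> R0=(0,0,0,7) R3=(0,0,0,7)
Op 7: inc R3 by 2 -> R3=(0,0,0,9) value=9
Op 8: inc R3 by 5 -> R3=(0,0,0,14) value=14
Op 9: inc R3 by 4 -> R3=(0,0,0,18) value=18

Answer: 0 0 0 18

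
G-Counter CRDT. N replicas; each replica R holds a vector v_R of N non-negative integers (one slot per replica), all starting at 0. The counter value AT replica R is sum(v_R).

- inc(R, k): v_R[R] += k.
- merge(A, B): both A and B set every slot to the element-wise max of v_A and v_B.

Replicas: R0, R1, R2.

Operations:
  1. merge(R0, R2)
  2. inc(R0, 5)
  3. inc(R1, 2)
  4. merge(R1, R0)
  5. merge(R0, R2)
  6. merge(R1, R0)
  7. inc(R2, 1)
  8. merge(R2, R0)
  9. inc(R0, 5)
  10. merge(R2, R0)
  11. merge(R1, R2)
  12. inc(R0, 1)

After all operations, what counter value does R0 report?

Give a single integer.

Op 1: merge R0<->R2 -> R0=(0,0,0) R2=(0,0,0)
Op 2: inc R0 by 5 -> R0=(5,0,0) value=5
Op 3: inc R1 by 2 -> R1=(0,2,0) value=2
Op 4: merge R1<->R0 -> R1=(5,2,0) R0=(5,2,0)
Op 5: merge R0<->R2 -> R0=(5,2,0) R2=(5,2,0)
Op 6: merge R1<->R0 -> R1=(5,2,0) R0=(5,2,0)
Op 7: inc R2 by 1 -> R2=(5,2,1) value=8
Op 8: merge R2<->R0 -> R2=(5,2,1) R0=(5,2,1)
Op 9: inc R0 by 5 -> R0=(10,2,1) value=13
Op 10: merge R2<->R0 -> R2=(10,2,1) R0=(10,2,1)
Op 11: merge R1<->R2 -> R1=(10,2,1) R2=(10,2,1)
Op 12: inc R0 by 1 -> R0=(11,2,1) value=14

Answer: 14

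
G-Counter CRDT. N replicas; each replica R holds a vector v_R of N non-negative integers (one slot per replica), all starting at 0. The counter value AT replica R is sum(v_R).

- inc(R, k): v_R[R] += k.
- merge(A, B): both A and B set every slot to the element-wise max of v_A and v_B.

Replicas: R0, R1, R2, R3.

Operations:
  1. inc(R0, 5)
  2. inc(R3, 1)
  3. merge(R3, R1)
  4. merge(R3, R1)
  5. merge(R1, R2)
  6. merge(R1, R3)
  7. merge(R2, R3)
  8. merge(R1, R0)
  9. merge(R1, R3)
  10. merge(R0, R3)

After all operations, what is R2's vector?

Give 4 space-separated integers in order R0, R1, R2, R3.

Answer: 0 0 0 1

Derivation:
Op 1: inc R0 by 5 -> R0=(5,0,0,0) value=5
Op 2: inc R3 by 1 -> R3=(0,0,0,1) value=1
Op 3: merge R3<->R1 -> R3=(0,0,0,1) R1=(0,0,0,1)
Op 4: merge R3<->R1 -> R3=(0,0,0,1) R1=(0,0,0,1)
Op 5: merge R1<->R2 -> R1=(0,0,0,1) R2=(0,0,0,1)
Op 6: merge R1<->R3 -> R1=(0,0,0,1) R3=(0,0,0,1)
Op 7: merge R2<->R3 -> R2=(0,0,0,1) R3=(0,0,0,1)
Op 8: merge R1<->R0 -> R1=(5,0,0,1) R0=(5,0,0,1)
Op 9: merge R1<->R3 -> R1=(5,0,0,1) R3=(5,0,0,1)
Op 10: merge R0<->R3 -> R0=(5,0,0,1) R3=(5,0,0,1)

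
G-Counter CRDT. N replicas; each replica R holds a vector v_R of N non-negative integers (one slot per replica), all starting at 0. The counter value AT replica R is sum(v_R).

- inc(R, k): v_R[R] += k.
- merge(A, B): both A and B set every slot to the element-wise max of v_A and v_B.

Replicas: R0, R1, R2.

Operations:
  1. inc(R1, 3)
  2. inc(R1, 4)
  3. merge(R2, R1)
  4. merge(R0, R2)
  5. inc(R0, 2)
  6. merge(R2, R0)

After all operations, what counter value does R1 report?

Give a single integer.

Op 1: inc R1 by 3 -> R1=(0,3,0) value=3
Op 2: inc R1 by 4 -> R1=(0,7,0) value=7
Op 3: merge R2<->R1 -> R2=(0,7,0) R1=(0,7,0)
Op 4: merge R0<->R2 -> R0=(0,7,0) R2=(0,7,0)
Op 5: inc R0 by 2 -> R0=(2,7,0) value=9
Op 6: merge R2<->R0 -> R2=(2,7,0) R0=(2,7,0)

Answer: 7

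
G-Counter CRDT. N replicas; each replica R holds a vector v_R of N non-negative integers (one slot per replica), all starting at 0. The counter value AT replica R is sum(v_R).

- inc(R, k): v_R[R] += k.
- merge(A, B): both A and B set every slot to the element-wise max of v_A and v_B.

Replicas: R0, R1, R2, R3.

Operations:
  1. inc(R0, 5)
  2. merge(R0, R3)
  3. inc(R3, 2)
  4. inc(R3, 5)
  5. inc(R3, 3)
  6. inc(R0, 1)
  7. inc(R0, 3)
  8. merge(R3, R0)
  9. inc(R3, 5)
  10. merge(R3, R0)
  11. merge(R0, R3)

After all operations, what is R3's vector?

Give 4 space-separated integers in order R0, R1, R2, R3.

Answer: 9 0 0 15

Derivation:
Op 1: inc R0 by 5 -> R0=(5,0,0,0) value=5
Op 2: merge R0<->R3 -> R0=(5,0,0,0) R3=(5,0,0,0)
Op 3: inc R3 by 2 -> R3=(5,0,0,2) value=7
Op 4: inc R3 by 5 -> R3=(5,0,0,7) value=12
Op 5: inc R3 by 3 -> R3=(5,0,0,10) value=15
Op 6: inc R0 by 1 -> R0=(6,0,0,0) value=6
Op 7: inc R0 by 3 -> R0=(9,0,0,0) value=9
Op 8: merge R3<->R0 -> R3=(9,0,0,10) R0=(9,0,0,10)
Op 9: inc R3 by 5 -> R3=(9,0,0,15) value=24
Op 10: merge R3<->R0 -> R3=(9,0,0,15) R0=(9,0,0,15)
Op 11: merge R0<->R3 -> R0=(9,0,0,15) R3=(9,0,0,15)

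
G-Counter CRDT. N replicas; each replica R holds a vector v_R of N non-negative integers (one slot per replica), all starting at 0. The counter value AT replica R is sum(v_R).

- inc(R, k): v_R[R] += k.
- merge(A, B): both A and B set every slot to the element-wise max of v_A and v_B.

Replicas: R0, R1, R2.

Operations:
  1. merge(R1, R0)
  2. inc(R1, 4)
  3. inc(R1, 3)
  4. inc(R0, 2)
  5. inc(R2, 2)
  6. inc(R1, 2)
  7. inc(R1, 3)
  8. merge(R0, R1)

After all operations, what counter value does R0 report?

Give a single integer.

Answer: 14

Derivation:
Op 1: merge R1<->R0 -> R1=(0,0,0) R0=(0,0,0)
Op 2: inc R1 by 4 -> R1=(0,4,0) value=4
Op 3: inc R1 by 3 -> R1=(0,7,0) value=7
Op 4: inc R0 by 2 -> R0=(2,0,0) value=2
Op 5: inc R2 by 2 -> R2=(0,0,2) value=2
Op 6: inc R1 by 2 -> R1=(0,9,0) value=9
Op 7: inc R1 by 3 -> R1=(0,12,0) value=12
Op 8: merge R0<->R1 -> R0=(2,12,0) R1=(2,12,0)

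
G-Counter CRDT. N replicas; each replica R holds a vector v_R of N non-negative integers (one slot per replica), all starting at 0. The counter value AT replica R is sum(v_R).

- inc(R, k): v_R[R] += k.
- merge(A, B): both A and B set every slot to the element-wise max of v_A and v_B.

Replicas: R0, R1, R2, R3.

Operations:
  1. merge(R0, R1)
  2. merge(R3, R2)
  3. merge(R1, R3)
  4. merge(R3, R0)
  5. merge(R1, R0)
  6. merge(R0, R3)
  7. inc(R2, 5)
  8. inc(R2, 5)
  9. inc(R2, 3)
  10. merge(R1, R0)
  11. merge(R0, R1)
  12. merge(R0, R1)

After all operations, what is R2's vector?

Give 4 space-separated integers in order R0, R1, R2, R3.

Op 1: merge R0<->R1 -> R0=(0,0,0,0) R1=(0,0,0,0)
Op 2: merge R3<->R2 -> R3=(0,0,0,0) R2=(0,0,0,0)
Op 3: merge R1<->R3 -> R1=(0,0,0,0) R3=(0,0,0,0)
Op 4: merge R3<->R0 -> R3=(0,0,0,0) R0=(0,0,0,0)
Op 5: merge R1<->R0 -> R1=(0,0,0,0) R0=(0,0,0,0)
Op 6: merge R0<->R3 -> R0=(0,0,0,0) R3=(0,0,0,0)
Op 7: inc R2 by 5 -> R2=(0,0,5,0) value=5
Op 8: inc R2 by 5 -> R2=(0,0,10,0) value=10
Op 9: inc R2 by 3 -> R2=(0,0,13,0) value=13
Op 10: merge R1<->R0 -> R1=(0,0,0,0) R0=(0,0,0,0)
Op 11: merge R0<->R1 -> R0=(0,0,0,0) R1=(0,0,0,0)
Op 12: merge R0<->R1 -> R0=(0,0,0,0) R1=(0,0,0,0)

Answer: 0 0 13 0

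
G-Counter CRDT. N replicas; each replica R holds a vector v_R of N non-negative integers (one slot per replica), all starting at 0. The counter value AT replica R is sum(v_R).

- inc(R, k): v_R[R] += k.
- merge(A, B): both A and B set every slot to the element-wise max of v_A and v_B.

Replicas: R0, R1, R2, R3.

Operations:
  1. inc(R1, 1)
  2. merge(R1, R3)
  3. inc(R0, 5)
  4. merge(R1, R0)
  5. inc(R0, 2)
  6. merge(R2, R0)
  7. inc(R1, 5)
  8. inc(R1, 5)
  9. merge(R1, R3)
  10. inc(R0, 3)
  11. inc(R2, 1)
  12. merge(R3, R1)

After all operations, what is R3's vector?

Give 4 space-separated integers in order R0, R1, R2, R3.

Answer: 5 11 0 0

Derivation:
Op 1: inc R1 by 1 -> R1=(0,1,0,0) value=1
Op 2: merge R1<->R3 -> R1=(0,1,0,0) R3=(0,1,0,0)
Op 3: inc R0 by 5 -> R0=(5,0,0,0) value=5
Op 4: merge R1<->R0 -> R1=(5,1,0,0) R0=(5,1,0,0)
Op 5: inc R0 by 2 -> R0=(7,1,0,0) value=8
Op 6: merge R2<->R0 -> R2=(7,1,0,0) R0=(7,1,0,0)
Op 7: inc R1 by 5 -> R1=(5,6,0,0) value=11
Op 8: inc R1 by 5 -> R1=(5,11,0,0) value=16
Op 9: merge R1<->R3 -> R1=(5,11,0,0) R3=(5,11,0,0)
Op 10: inc R0 by 3 -> R0=(10,1,0,0) value=11
Op 11: inc R2 by 1 -> R2=(7,1,1,0) value=9
Op 12: merge R3<->R1 -> R3=(5,11,0,0) R1=(5,11,0,0)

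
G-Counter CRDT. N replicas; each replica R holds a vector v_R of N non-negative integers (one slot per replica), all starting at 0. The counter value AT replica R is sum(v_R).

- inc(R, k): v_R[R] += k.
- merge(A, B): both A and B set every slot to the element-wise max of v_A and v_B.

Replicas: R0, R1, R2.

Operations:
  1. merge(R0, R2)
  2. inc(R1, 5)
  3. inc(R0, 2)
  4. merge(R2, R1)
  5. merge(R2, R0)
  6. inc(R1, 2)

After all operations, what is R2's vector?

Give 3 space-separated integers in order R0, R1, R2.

Op 1: merge R0<->R2 -> R0=(0,0,0) R2=(0,0,0)
Op 2: inc R1 by 5 -> R1=(0,5,0) value=5
Op 3: inc R0 by 2 -> R0=(2,0,0) value=2
Op 4: merge R2<->R1 -> R2=(0,5,0) R1=(0,5,0)
Op 5: merge R2<->R0 -> R2=(2,5,0) R0=(2,5,0)
Op 6: inc R1 by 2 -> R1=(0,7,0) value=7

Answer: 2 5 0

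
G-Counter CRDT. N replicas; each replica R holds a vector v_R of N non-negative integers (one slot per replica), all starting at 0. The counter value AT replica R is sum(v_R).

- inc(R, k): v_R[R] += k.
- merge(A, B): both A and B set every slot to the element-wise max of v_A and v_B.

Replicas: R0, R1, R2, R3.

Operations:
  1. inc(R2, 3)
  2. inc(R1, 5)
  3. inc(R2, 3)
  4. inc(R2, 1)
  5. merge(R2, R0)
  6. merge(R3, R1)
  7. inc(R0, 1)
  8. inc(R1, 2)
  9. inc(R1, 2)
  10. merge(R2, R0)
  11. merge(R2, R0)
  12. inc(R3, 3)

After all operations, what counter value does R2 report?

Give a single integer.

Op 1: inc R2 by 3 -> R2=(0,0,3,0) value=3
Op 2: inc R1 by 5 -> R1=(0,5,0,0) value=5
Op 3: inc R2 by 3 -> R2=(0,0,6,0) value=6
Op 4: inc R2 by 1 -> R2=(0,0,7,0) value=7
Op 5: merge R2<->R0 -> R2=(0,0,7,0) R0=(0,0,7,0)
Op 6: merge R3<->R1 -> R3=(0,5,0,0) R1=(0,5,0,0)
Op 7: inc R0 by 1 -> R0=(1,0,7,0) value=8
Op 8: inc R1 by 2 -> R1=(0,7,0,0) value=7
Op 9: inc R1 by 2 -> R1=(0,9,0,0) value=9
Op 10: merge R2<->R0 -> R2=(1,0,7,0) R0=(1,0,7,0)
Op 11: merge R2<->R0 -> R2=(1,0,7,0) R0=(1,0,7,0)
Op 12: inc R3 by 3 -> R3=(0,5,0,3) value=8

Answer: 8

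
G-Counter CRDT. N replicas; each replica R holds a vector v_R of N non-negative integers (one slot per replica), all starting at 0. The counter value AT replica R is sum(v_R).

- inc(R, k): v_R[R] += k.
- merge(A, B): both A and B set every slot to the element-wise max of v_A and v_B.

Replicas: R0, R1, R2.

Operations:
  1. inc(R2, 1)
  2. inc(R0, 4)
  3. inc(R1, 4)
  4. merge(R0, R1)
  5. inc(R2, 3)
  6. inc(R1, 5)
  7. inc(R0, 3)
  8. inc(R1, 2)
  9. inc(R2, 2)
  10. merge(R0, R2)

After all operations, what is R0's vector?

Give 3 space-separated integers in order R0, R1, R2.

Op 1: inc R2 by 1 -> R2=(0,0,1) value=1
Op 2: inc R0 by 4 -> R0=(4,0,0) value=4
Op 3: inc R1 by 4 -> R1=(0,4,0) value=4
Op 4: merge R0<->R1 -> R0=(4,4,0) R1=(4,4,0)
Op 5: inc R2 by 3 -> R2=(0,0,4) value=4
Op 6: inc R1 by 5 -> R1=(4,9,0) value=13
Op 7: inc R0 by 3 -> R0=(7,4,0) value=11
Op 8: inc R1 by 2 -> R1=(4,11,0) value=15
Op 9: inc R2 by 2 -> R2=(0,0,6) value=6
Op 10: merge R0<->R2 -> R0=(7,4,6) R2=(7,4,6)

Answer: 7 4 6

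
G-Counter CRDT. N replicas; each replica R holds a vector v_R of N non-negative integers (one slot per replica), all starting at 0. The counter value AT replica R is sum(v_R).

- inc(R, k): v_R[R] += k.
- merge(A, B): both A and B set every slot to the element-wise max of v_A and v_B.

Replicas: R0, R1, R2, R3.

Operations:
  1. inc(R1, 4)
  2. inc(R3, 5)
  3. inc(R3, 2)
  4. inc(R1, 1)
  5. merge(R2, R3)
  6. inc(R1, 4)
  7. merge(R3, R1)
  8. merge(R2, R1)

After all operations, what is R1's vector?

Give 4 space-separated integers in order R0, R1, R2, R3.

Op 1: inc R1 by 4 -> R1=(0,4,0,0) value=4
Op 2: inc R3 by 5 -> R3=(0,0,0,5) value=5
Op 3: inc R3 by 2 -> R3=(0,0,0,7) value=7
Op 4: inc R1 by 1 -> R1=(0,5,0,0) value=5
Op 5: merge R2<->R3 -> R2=(0,0,0,7) R3=(0,0,0,7)
Op 6: inc R1 by 4 -> R1=(0,9,0,0) value=9
Op 7: merge R3<->R1 -> R3=(0,9,0,7) R1=(0,9,0,7)
Op 8: merge R2<->R1 -> R2=(0,9,0,7) R1=(0,9,0,7)

Answer: 0 9 0 7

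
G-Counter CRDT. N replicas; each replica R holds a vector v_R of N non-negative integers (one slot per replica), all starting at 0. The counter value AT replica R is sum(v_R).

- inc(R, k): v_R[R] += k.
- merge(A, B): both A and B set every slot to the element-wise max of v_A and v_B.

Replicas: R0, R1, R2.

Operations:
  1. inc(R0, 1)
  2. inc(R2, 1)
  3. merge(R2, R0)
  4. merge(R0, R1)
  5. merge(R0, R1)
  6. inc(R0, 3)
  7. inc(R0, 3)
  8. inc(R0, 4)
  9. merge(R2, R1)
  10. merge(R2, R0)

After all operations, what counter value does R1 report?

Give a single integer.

Op 1: inc R0 by 1 -> R0=(1,0,0) value=1
Op 2: inc R2 by 1 -> R2=(0,0,1) value=1
Op 3: merge R2<->R0 -> R2=(1,0,1) R0=(1,0,1)
Op 4: merge R0<->R1 -> R0=(1,0,1) R1=(1,0,1)
Op 5: merge R0<->R1 -> R0=(1,0,1) R1=(1,0,1)
Op 6: inc R0 by 3 -> R0=(4,0,1) value=5
Op 7: inc R0 by 3 -> R0=(7,0,1) value=8
Op 8: inc R0 by 4 -> R0=(11,0,1) value=12
Op 9: merge R2<->R1 -> R2=(1,0,1) R1=(1,0,1)
Op 10: merge R2<->R0 -> R2=(11,0,1) R0=(11,0,1)

Answer: 2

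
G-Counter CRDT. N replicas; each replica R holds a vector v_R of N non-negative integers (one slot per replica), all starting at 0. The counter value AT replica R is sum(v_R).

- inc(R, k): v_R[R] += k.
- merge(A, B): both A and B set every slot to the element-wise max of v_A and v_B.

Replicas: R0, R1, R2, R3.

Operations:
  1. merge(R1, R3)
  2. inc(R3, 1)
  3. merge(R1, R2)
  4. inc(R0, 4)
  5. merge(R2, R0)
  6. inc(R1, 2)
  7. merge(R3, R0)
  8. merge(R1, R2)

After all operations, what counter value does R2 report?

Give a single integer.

Answer: 6

Derivation:
Op 1: merge R1<->R3 -> R1=(0,0,0,0) R3=(0,0,0,0)
Op 2: inc R3 by 1 -> R3=(0,0,0,1) value=1
Op 3: merge R1<->R2 -> R1=(0,0,0,0) R2=(0,0,0,0)
Op 4: inc R0 by 4 -> R0=(4,0,0,0) value=4
Op 5: merge R2<->R0 -> R2=(4,0,0,0) R0=(4,0,0,0)
Op 6: inc R1 by 2 -> R1=(0,2,0,0) value=2
Op 7: merge R3<->R0 -> R3=(4,0,0,1) R0=(4,0,0,1)
Op 8: merge R1<->R2 -> R1=(4,2,0,0) R2=(4,2,0,0)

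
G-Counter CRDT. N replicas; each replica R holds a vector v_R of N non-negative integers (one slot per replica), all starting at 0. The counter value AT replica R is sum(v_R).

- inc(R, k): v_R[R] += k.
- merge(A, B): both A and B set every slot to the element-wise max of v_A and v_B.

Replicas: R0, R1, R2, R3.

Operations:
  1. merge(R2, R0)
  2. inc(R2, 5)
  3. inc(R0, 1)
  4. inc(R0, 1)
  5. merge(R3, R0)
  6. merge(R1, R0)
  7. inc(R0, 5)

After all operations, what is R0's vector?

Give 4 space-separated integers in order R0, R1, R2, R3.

Op 1: merge R2<->R0 -> R2=(0,0,0,0) R0=(0,0,0,0)
Op 2: inc R2 by 5 -> R2=(0,0,5,0) value=5
Op 3: inc R0 by 1 -> R0=(1,0,0,0) value=1
Op 4: inc R0 by 1 -> R0=(2,0,0,0) value=2
Op 5: merge R3<->R0 -> R3=(2,0,0,0) R0=(2,0,0,0)
Op 6: merge R1<->R0 -> R1=(2,0,0,0) R0=(2,0,0,0)
Op 7: inc R0 by 5 -> R0=(7,0,0,0) value=7

Answer: 7 0 0 0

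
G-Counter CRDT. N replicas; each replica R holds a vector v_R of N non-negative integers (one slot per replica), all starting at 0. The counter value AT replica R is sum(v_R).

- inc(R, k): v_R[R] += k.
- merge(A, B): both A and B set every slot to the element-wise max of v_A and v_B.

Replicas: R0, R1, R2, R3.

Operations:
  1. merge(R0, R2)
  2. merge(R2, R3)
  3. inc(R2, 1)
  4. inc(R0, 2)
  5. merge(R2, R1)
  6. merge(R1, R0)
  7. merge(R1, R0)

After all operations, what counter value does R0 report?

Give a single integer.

Op 1: merge R0<->R2 -> R0=(0,0,0,0) R2=(0,0,0,0)
Op 2: merge R2<->R3 -> R2=(0,0,0,0) R3=(0,0,0,0)
Op 3: inc R2 by 1 -> R2=(0,0,1,0) value=1
Op 4: inc R0 by 2 -> R0=(2,0,0,0) value=2
Op 5: merge R2<->R1 -> R2=(0,0,1,0) R1=(0,0,1,0)
Op 6: merge R1<->R0 -> R1=(2,0,1,0) R0=(2,0,1,0)
Op 7: merge R1<->R0 -> R1=(2,0,1,0) R0=(2,0,1,0)

Answer: 3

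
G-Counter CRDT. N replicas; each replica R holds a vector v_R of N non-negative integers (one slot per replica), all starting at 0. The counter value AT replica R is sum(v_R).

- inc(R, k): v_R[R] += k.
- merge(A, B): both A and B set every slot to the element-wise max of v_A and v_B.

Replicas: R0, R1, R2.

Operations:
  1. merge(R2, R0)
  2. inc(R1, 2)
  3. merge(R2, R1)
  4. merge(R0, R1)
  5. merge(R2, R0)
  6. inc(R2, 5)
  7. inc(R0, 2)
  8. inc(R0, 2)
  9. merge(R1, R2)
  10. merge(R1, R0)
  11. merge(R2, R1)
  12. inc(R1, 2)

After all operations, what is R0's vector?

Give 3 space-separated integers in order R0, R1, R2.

Answer: 4 2 5

Derivation:
Op 1: merge R2<->R0 -> R2=(0,0,0) R0=(0,0,0)
Op 2: inc R1 by 2 -> R1=(0,2,0) value=2
Op 3: merge R2<->R1 -> R2=(0,2,0) R1=(0,2,0)
Op 4: merge R0<->R1 -> R0=(0,2,0) R1=(0,2,0)
Op 5: merge R2<->R0 -> R2=(0,2,0) R0=(0,2,0)
Op 6: inc R2 by 5 -> R2=(0,2,5) value=7
Op 7: inc R0 by 2 -> R0=(2,2,0) value=4
Op 8: inc R0 by 2 -> R0=(4,2,0) value=6
Op 9: merge R1<->R2 -> R1=(0,2,5) R2=(0,2,5)
Op 10: merge R1<->R0 -> R1=(4,2,5) R0=(4,2,5)
Op 11: merge R2<->R1 -> R2=(4,2,5) R1=(4,2,5)
Op 12: inc R1 by 2 -> R1=(4,4,5) value=13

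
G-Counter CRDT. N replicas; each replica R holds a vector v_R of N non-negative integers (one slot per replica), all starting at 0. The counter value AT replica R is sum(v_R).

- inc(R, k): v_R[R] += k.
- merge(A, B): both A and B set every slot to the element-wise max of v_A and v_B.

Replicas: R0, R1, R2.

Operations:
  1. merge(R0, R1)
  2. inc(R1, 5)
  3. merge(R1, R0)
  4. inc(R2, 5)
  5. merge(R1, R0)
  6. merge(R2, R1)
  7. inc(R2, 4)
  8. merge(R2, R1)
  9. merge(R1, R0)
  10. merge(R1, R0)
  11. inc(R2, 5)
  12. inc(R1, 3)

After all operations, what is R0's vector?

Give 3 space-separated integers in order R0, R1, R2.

Op 1: merge R0<->R1 -> R0=(0,0,0) R1=(0,0,0)
Op 2: inc R1 by 5 -> R1=(0,5,0) value=5
Op 3: merge R1<->R0 -> R1=(0,5,0) R0=(0,5,0)
Op 4: inc R2 by 5 -> R2=(0,0,5) value=5
Op 5: merge R1<->R0 -> R1=(0,5,0) R0=(0,5,0)
Op 6: merge R2<->R1 -> R2=(0,5,5) R1=(0,5,5)
Op 7: inc R2 by 4 -> R2=(0,5,9) value=14
Op 8: merge R2<->R1 -> R2=(0,5,9) R1=(0,5,9)
Op 9: merge R1<->R0 -> R1=(0,5,9) R0=(0,5,9)
Op 10: merge R1<->R0 -> R1=(0,5,9) R0=(0,5,9)
Op 11: inc R2 by 5 -> R2=(0,5,14) value=19
Op 12: inc R1 by 3 -> R1=(0,8,9) value=17

Answer: 0 5 9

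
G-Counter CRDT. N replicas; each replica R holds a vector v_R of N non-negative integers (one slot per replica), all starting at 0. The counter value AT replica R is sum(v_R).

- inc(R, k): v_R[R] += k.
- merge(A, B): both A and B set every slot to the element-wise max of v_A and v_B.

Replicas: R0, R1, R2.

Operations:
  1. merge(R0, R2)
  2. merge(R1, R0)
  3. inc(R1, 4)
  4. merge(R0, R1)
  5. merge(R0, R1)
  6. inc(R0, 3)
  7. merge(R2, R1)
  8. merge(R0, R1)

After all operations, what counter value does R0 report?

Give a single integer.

Op 1: merge R0<->R2 -> R0=(0,0,0) R2=(0,0,0)
Op 2: merge R1<->R0 -> R1=(0,0,0) R0=(0,0,0)
Op 3: inc R1 by 4 -> R1=(0,4,0) value=4
Op 4: merge R0<->R1 -> R0=(0,4,0) R1=(0,4,0)
Op 5: merge R0<->R1 -> R0=(0,4,0) R1=(0,4,0)
Op 6: inc R0 by 3 -> R0=(3,4,0) value=7
Op 7: merge R2<->R1 -> R2=(0,4,0) R1=(0,4,0)
Op 8: merge R0<->R1 -> R0=(3,4,0) R1=(3,4,0)

Answer: 7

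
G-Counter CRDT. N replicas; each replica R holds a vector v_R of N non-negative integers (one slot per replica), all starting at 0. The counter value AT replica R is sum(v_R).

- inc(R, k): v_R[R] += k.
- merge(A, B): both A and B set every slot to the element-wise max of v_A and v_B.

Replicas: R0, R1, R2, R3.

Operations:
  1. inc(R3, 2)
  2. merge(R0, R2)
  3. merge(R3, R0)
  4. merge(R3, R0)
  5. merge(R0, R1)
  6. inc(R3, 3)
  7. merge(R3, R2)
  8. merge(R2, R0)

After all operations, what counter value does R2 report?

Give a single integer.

Op 1: inc R3 by 2 -> R3=(0,0,0,2) value=2
Op 2: merge R0<->R2 -> R0=(0,0,0,0) R2=(0,0,0,0)
Op 3: merge R3<->R0 -> R3=(0,0,0,2) R0=(0,0,0,2)
Op 4: merge R3<->R0 -> R3=(0,0,0,2) R0=(0,0,0,2)
Op 5: merge R0<->R1 -> R0=(0,0,0,2) R1=(0,0,0,2)
Op 6: inc R3 by 3 -> R3=(0,0,0,5) value=5
Op 7: merge R3<->R2 -> R3=(0,0,0,5) R2=(0,0,0,5)
Op 8: merge R2<->R0 -> R2=(0,0,0,5) R0=(0,0,0,5)

Answer: 5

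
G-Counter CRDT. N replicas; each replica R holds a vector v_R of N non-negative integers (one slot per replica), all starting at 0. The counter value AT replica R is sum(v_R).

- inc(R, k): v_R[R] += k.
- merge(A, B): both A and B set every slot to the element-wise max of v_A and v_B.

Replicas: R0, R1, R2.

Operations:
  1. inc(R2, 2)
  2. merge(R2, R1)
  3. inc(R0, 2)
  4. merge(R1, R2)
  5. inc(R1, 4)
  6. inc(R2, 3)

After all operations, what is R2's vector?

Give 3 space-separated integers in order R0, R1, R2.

Op 1: inc R2 by 2 -> R2=(0,0,2) value=2
Op 2: merge R2<->R1 -> R2=(0,0,2) R1=(0,0,2)
Op 3: inc R0 by 2 -> R0=(2,0,0) value=2
Op 4: merge R1<->R2 -> R1=(0,0,2) R2=(0,0,2)
Op 5: inc R1 by 4 -> R1=(0,4,2) value=6
Op 6: inc R2 by 3 -> R2=(0,0,5) value=5

Answer: 0 0 5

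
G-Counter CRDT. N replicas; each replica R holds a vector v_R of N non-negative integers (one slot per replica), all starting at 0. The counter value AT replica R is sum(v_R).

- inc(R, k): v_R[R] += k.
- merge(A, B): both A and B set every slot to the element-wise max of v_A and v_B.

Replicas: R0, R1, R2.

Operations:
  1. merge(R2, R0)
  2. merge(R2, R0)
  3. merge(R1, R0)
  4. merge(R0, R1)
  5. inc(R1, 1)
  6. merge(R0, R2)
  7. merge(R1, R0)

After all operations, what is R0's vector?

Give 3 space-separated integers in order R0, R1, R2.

Op 1: merge R2<->R0 -> R2=(0,0,0) R0=(0,0,0)
Op 2: merge R2<->R0 -> R2=(0,0,0) R0=(0,0,0)
Op 3: merge R1<->R0 -> R1=(0,0,0) R0=(0,0,0)
Op 4: merge R0<->R1 -> R0=(0,0,0) R1=(0,0,0)
Op 5: inc R1 by 1 -> R1=(0,1,0) value=1
Op 6: merge R0<->R2 -> R0=(0,0,0) R2=(0,0,0)
Op 7: merge R1<->R0 -> R1=(0,1,0) R0=(0,1,0)

Answer: 0 1 0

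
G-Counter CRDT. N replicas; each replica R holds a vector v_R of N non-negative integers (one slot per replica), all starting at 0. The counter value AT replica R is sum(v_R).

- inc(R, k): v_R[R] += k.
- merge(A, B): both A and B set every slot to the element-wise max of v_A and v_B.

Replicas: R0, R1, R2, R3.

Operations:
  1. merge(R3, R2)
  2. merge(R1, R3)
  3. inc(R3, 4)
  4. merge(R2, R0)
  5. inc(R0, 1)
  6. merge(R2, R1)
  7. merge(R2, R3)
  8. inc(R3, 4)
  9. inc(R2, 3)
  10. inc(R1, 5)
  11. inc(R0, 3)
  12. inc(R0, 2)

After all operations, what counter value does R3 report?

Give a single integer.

Op 1: merge R3<->R2 -> R3=(0,0,0,0) R2=(0,0,0,0)
Op 2: merge R1<->R3 -> R1=(0,0,0,0) R3=(0,0,0,0)
Op 3: inc R3 by 4 -> R3=(0,0,0,4) value=4
Op 4: merge R2<->R0 -> R2=(0,0,0,0) R0=(0,0,0,0)
Op 5: inc R0 by 1 -> R0=(1,0,0,0) value=1
Op 6: merge R2<->R1 -> R2=(0,0,0,0) R1=(0,0,0,0)
Op 7: merge R2<->R3 -> R2=(0,0,0,4) R3=(0,0,0,4)
Op 8: inc R3 by 4 -> R3=(0,0,0,8) value=8
Op 9: inc R2 by 3 -> R2=(0,0,3,4) value=7
Op 10: inc R1 by 5 -> R1=(0,5,0,0) value=5
Op 11: inc R0 by 3 -> R0=(4,0,0,0) value=4
Op 12: inc R0 by 2 -> R0=(6,0,0,0) value=6

Answer: 8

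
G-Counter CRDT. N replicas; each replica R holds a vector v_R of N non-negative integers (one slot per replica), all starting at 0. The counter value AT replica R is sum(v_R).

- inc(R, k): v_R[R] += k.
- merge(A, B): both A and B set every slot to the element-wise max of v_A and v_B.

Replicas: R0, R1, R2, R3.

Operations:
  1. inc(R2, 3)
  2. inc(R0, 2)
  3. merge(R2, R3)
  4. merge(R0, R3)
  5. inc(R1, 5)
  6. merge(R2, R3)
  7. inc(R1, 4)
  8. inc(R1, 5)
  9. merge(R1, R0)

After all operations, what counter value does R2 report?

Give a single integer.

Answer: 5

Derivation:
Op 1: inc R2 by 3 -> R2=(0,0,3,0) value=3
Op 2: inc R0 by 2 -> R0=(2,0,0,0) value=2
Op 3: merge R2<->R3 -> R2=(0,0,3,0) R3=(0,0,3,0)
Op 4: merge R0<->R3 -> R0=(2,0,3,0) R3=(2,0,3,0)
Op 5: inc R1 by 5 -> R1=(0,5,0,0) value=5
Op 6: merge R2<->R3 -> R2=(2,0,3,0) R3=(2,0,3,0)
Op 7: inc R1 by 4 -> R1=(0,9,0,0) value=9
Op 8: inc R1 by 5 -> R1=(0,14,0,0) value=14
Op 9: merge R1<->R0 -> R1=(2,14,3,0) R0=(2,14,3,0)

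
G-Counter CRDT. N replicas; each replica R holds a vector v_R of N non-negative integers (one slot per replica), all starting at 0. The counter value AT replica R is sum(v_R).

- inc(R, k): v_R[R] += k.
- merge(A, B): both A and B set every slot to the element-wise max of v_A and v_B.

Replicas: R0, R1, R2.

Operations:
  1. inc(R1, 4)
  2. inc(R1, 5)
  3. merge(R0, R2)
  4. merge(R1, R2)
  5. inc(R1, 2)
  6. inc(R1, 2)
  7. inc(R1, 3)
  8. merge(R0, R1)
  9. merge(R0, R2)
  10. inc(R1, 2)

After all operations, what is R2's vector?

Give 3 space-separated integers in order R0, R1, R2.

Op 1: inc R1 by 4 -> R1=(0,4,0) value=4
Op 2: inc R1 by 5 -> R1=(0,9,0) value=9
Op 3: merge R0<->R2 -> R0=(0,0,0) R2=(0,0,0)
Op 4: merge R1<->R2 -> R1=(0,9,0) R2=(0,9,0)
Op 5: inc R1 by 2 -> R1=(0,11,0) value=11
Op 6: inc R1 by 2 -> R1=(0,13,0) value=13
Op 7: inc R1 by 3 -> R1=(0,16,0) value=16
Op 8: merge R0<->R1 -> R0=(0,16,0) R1=(0,16,0)
Op 9: merge R0<->R2 -> R0=(0,16,0) R2=(0,16,0)
Op 10: inc R1 by 2 -> R1=(0,18,0) value=18

Answer: 0 16 0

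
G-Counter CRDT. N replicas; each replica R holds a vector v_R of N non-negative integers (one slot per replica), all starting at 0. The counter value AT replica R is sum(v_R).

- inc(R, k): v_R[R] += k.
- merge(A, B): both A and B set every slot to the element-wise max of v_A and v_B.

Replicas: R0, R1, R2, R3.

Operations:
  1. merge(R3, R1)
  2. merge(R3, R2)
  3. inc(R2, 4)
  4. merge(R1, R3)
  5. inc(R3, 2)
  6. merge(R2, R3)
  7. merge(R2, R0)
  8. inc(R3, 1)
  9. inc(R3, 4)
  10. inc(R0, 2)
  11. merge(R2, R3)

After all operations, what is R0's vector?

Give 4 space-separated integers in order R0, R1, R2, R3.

Op 1: merge R3<->R1 -> R3=(0,0,0,0) R1=(0,0,0,0)
Op 2: merge R3<->R2 -> R3=(0,0,0,0) R2=(0,0,0,0)
Op 3: inc R2 by 4 -> R2=(0,0,4,0) value=4
Op 4: merge R1<->R3 -> R1=(0,0,0,0) R3=(0,0,0,0)
Op 5: inc R3 by 2 -> R3=(0,0,0,2) value=2
Op 6: merge R2<->R3 -> R2=(0,0,4,2) R3=(0,0,4,2)
Op 7: merge R2<->R0 -> R2=(0,0,4,2) R0=(0,0,4,2)
Op 8: inc R3 by 1 -> R3=(0,0,4,3) value=7
Op 9: inc R3 by 4 -> R3=(0,0,4,7) value=11
Op 10: inc R0 by 2 -> R0=(2,0,4,2) value=8
Op 11: merge R2<->R3 -> R2=(0,0,4,7) R3=(0,0,4,7)

Answer: 2 0 4 2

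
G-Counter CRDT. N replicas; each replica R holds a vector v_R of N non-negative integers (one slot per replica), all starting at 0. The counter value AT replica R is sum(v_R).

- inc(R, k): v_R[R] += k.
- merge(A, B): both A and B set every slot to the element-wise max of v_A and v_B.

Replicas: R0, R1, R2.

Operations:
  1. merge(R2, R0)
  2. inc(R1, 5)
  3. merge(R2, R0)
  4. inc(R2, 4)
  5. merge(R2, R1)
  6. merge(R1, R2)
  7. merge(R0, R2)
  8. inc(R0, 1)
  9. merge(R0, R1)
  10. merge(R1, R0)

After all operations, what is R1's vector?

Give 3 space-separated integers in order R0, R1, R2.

Answer: 1 5 4

Derivation:
Op 1: merge R2<->R0 -> R2=(0,0,0) R0=(0,0,0)
Op 2: inc R1 by 5 -> R1=(0,5,0) value=5
Op 3: merge R2<->R0 -> R2=(0,0,0) R0=(0,0,0)
Op 4: inc R2 by 4 -> R2=(0,0,4) value=4
Op 5: merge R2<->R1 -> R2=(0,5,4) R1=(0,5,4)
Op 6: merge R1<->R2 -> R1=(0,5,4) R2=(0,5,4)
Op 7: merge R0<->R2 -> R0=(0,5,4) R2=(0,5,4)
Op 8: inc R0 by 1 -> R0=(1,5,4) value=10
Op 9: merge R0<->R1 -> R0=(1,5,4) R1=(1,5,4)
Op 10: merge R1<->R0 -> R1=(1,5,4) R0=(1,5,4)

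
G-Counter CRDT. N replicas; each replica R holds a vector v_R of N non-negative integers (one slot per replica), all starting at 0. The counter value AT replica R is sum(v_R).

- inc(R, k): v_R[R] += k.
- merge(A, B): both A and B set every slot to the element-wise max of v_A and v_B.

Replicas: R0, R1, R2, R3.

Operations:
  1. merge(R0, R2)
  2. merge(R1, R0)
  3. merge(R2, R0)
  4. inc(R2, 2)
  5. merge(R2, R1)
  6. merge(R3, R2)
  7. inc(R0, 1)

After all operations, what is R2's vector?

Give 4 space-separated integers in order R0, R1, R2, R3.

Answer: 0 0 2 0

Derivation:
Op 1: merge R0<->R2 -> R0=(0,0,0,0) R2=(0,0,0,0)
Op 2: merge R1<->R0 -> R1=(0,0,0,0) R0=(0,0,0,0)
Op 3: merge R2<->R0 -> R2=(0,0,0,0) R0=(0,0,0,0)
Op 4: inc R2 by 2 -> R2=(0,0,2,0) value=2
Op 5: merge R2<->R1 -> R2=(0,0,2,0) R1=(0,0,2,0)
Op 6: merge R3<->R2 -> R3=(0,0,2,0) R2=(0,0,2,0)
Op 7: inc R0 by 1 -> R0=(1,0,0,0) value=1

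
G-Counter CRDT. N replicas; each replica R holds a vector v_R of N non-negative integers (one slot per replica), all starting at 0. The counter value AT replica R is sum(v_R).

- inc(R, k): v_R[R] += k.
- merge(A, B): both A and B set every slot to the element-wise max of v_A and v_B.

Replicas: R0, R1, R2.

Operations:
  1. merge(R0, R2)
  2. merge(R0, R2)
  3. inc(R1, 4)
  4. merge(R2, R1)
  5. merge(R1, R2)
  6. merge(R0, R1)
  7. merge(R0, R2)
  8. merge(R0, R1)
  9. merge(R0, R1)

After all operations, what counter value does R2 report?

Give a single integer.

Op 1: merge R0<->R2 -> R0=(0,0,0) R2=(0,0,0)
Op 2: merge R0<->R2 -> R0=(0,0,0) R2=(0,0,0)
Op 3: inc R1 by 4 -> R1=(0,4,0) value=4
Op 4: merge R2<->R1 -> R2=(0,4,0) R1=(0,4,0)
Op 5: merge R1<->R2 -> R1=(0,4,0) R2=(0,4,0)
Op 6: merge R0<->R1 -> R0=(0,4,0) R1=(0,4,0)
Op 7: merge R0<->R2 -> R0=(0,4,0) R2=(0,4,0)
Op 8: merge R0<->R1 -> R0=(0,4,0) R1=(0,4,0)
Op 9: merge R0<->R1 -> R0=(0,4,0) R1=(0,4,0)

Answer: 4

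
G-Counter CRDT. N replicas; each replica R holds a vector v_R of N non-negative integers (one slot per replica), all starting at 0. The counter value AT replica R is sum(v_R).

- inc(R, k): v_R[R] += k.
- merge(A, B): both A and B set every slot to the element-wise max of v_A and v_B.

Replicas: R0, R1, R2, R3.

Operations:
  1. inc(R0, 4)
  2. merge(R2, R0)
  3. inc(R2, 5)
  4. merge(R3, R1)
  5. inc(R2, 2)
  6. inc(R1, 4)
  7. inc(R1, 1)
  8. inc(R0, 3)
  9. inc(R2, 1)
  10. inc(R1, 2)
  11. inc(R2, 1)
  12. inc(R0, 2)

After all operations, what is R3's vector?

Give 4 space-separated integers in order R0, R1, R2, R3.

Op 1: inc R0 by 4 -> R0=(4,0,0,0) value=4
Op 2: merge R2<->R0 -> R2=(4,0,0,0) R0=(4,0,0,0)
Op 3: inc R2 by 5 -> R2=(4,0,5,0) value=9
Op 4: merge R3<->R1 -> R3=(0,0,0,0) R1=(0,0,0,0)
Op 5: inc R2 by 2 -> R2=(4,0,7,0) value=11
Op 6: inc R1 by 4 -> R1=(0,4,0,0) value=4
Op 7: inc R1 by 1 -> R1=(0,5,0,0) value=5
Op 8: inc R0 by 3 -> R0=(7,0,0,0) value=7
Op 9: inc R2 by 1 -> R2=(4,0,8,0) value=12
Op 10: inc R1 by 2 -> R1=(0,7,0,0) value=7
Op 11: inc R2 by 1 -> R2=(4,0,9,0) value=13
Op 12: inc R0 by 2 -> R0=(9,0,0,0) value=9

Answer: 0 0 0 0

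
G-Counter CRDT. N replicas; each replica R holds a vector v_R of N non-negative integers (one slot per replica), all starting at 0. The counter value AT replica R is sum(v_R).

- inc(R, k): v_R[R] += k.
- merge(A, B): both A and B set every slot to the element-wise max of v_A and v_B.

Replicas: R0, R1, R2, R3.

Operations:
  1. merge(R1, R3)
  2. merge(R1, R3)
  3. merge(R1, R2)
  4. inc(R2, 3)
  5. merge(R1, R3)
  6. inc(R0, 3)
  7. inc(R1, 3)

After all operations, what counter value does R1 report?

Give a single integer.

Op 1: merge R1<->R3 -> R1=(0,0,0,0) R3=(0,0,0,0)
Op 2: merge R1<->R3 -> R1=(0,0,0,0) R3=(0,0,0,0)
Op 3: merge R1<->R2 -> R1=(0,0,0,0) R2=(0,0,0,0)
Op 4: inc R2 by 3 -> R2=(0,0,3,0) value=3
Op 5: merge R1<->R3 -> R1=(0,0,0,0) R3=(0,0,0,0)
Op 6: inc R0 by 3 -> R0=(3,0,0,0) value=3
Op 7: inc R1 by 3 -> R1=(0,3,0,0) value=3

Answer: 3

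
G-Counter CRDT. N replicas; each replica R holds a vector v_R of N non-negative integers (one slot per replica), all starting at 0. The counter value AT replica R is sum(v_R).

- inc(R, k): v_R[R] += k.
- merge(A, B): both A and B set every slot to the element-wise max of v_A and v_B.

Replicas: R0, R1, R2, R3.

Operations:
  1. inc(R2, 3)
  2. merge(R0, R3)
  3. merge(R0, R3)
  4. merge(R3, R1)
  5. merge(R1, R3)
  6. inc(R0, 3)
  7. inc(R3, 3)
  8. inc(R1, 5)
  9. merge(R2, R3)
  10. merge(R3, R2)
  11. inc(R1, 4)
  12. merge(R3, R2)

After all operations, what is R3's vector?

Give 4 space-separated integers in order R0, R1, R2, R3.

Answer: 0 0 3 3

Derivation:
Op 1: inc R2 by 3 -> R2=(0,0,3,0) value=3
Op 2: merge R0<->R3 -> R0=(0,0,0,0) R3=(0,0,0,0)
Op 3: merge R0<->R3 -> R0=(0,0,0,0) R3=(0,0,0,0)
Op 4: merge R3<->R1 -> R3=(0,0,0,0) R1=(0,0,0,0)
Op 5: merge R1<->R3 -> R1=(0,0,0,0) R3=(0,0,0,0)
Op 6: inc R0 by 3 -> R0=(3,0,0,0) value=3
Op 7: inc R3 by 3 -> R3=(0,0,0,3) value=3
Op 8: inc R1 by 5 -> R1=(0,5,0,0) value=5
Op 9: merge R2<->R3 -> R2=(0,0,3,3) R3=(0,0,3,3)
Op 10: merge R3<->R2 -> R3=(0,0,3,3) R2=(0,0,3,3)
Op 11: inc R1 by 4 -> R1=(0,9,0,0) value=9
Op 12: merge R3<->R2 -> R3=(0,0,3,3) R2=(0,0,3,3)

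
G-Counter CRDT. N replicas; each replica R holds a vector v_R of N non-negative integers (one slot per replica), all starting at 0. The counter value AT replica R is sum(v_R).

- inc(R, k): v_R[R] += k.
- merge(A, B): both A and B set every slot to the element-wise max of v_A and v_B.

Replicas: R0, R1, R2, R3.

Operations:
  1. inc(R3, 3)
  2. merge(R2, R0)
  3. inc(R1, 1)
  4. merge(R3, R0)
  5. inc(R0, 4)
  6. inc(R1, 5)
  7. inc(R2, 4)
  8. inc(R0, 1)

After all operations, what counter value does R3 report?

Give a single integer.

Answer: 3

Derivation:
Op 1: inc R3 by 3 -> R3=(0,0,0,3) value=3
Op 2: merge R2<->R0 -> R2=(0,0,0,0) R0=(0,0,0,0)
Op 3: inc R1 by 1 -> R1=(0,1,0,0) value=1
Op 4: merge R3<->R0 -> R3=(0,0,0,3) R0=(0,0,0,3)
Op 5: inc R0 by 4 -> R0=(4,0,0,3) value=7
Op 6: inc R1 by 5 -> R1=(0,6,0,0) value=6
Op 7: inc R2 by 4 -> R2=(0,0,4,0) value=4
Op 8: inc R0 by 1 -> R0=(5,0,0,3) value=8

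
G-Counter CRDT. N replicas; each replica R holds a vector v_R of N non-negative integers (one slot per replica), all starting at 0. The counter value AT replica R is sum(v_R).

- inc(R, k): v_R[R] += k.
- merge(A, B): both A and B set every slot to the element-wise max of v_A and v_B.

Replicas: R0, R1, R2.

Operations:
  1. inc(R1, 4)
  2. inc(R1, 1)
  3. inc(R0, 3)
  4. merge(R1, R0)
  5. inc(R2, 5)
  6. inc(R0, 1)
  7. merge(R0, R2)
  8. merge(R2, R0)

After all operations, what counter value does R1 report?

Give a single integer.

Answer: 8

Derivation:
Op 1: inc R1 by 4 -> R1=(0,4,0) value=4
Op 2: inc R1 by 1 -> R1=(0,5,0) value=5
Op 3: inc R0 by 3 -> R0=(3,0,0) value=3
Op 4: merge R1<->R0 -> R1=(3,5,0) R0=(3,5,0)
Op 5: inc R2 by 5 -> R2=(0,0,5) value=5
Op 6: inc R0 by 1 -> R0=(4,5,0) value=9
Op 7: merge R0<->R2 -> R0=(4,5,5) R2=(4,5,5)
Op 8: merge R2<->R0 -> R2=(4,5,5) R0=(4,5,5)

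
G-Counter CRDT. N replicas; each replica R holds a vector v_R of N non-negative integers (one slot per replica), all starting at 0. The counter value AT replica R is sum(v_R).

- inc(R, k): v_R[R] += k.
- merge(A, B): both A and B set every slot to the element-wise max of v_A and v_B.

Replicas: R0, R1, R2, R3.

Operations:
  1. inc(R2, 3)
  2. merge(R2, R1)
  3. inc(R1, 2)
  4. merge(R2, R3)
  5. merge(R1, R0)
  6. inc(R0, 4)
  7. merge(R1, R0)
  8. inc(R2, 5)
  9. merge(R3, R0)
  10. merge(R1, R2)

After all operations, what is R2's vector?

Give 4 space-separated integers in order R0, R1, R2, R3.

Answer: 4 2 8 0

Derivation:
Op 1: inc R2 by 3 -> R2=(0,0,3,0) value=3
Op 2: merge R2<->R1 -> R2=(0,0,3,0) R1=(0,0,3,0)
Op 3: inc R1 by 2 -> R1=(0,2,3,0) value=5
Op 4: merge R2<->R3 -> R2=(0,0,3,0) R3=(0,0,3,0)
Op 5: merge R1<->R0 -> R1=(0,2,3,0) R0=(0,2,3,0)
Op 6: inc R0 by 4 -> R0=(4,2,3,0) value=9
Op 7: merge R1<->R0 -> R1=(4,2,3,0) R0=(4,2,3,0)
Op 8: inc R2 by 5 -> R2=(0,0,8,0) value=8
Op 9: merge R3<->R0 -> R3=(4,2,3,0) R0=(4,2,3,0)
Op 10: merge R1<->R2 -> R1=(4,2,8,0) R2=(4,2,8,0)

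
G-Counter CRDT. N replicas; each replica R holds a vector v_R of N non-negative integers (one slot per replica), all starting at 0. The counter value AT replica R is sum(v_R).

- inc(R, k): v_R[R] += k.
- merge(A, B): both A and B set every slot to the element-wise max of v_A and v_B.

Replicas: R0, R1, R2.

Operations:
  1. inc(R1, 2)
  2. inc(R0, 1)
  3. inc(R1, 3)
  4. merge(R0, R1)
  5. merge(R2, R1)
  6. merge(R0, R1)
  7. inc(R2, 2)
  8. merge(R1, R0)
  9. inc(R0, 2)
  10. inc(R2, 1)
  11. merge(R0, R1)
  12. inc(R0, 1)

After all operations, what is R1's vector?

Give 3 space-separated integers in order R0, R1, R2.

Op 1: inc R1 by 2 -> R1=(0,2,0) value=2
Op 2: inc R0 by 1 -> R0=(1,0,0) value=1
Op 3: inc R1 by 3 -> R1=(0,5,0) value=5
Op 4: merge R0<->R1 -> R0=(1,5,0) R1=(1,5,0)
Op 5: merge R2<->R1 -> R2=(1,5,0) R1=(1,5,0)
Op 6: merge R0<->R1 -> R0=(1,5,0) R1=(1,5,0)
Op 7: inc R2 by 2 -> R2=(1,5,2) value=8
Op 8: merge R1<->R0 -> R1=(1,5,0) R0=(1,5,0)
Op 9: inc R0 by 2 -> R0=(3,5,0) value=8
Op 10: inc R2 by 1 -> R2=(1,5,3) value=9
Op 11: merge R0<->R1 -> R0=(3,5,0) R1=(3,5,0)
Op 12: inc R0 by 1 -> R0=(4,5,0) value=9

Answer: 3 5 0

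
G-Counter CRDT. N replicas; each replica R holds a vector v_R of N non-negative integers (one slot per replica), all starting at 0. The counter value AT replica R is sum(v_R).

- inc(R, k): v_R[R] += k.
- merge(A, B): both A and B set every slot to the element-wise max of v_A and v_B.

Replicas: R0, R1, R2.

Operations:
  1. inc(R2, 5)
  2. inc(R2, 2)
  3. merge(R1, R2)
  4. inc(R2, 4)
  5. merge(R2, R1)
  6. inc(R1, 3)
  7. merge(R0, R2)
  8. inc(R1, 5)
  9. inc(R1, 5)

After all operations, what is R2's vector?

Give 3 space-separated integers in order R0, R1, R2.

Op 1: inc R2 by 5 -> R2=(0,0,5) value=5
Op 2: inc R2 by 2 -> R2=(0,0,7) value=7
Op 3: merge R1<->R2 -> R1=(0,0,7) R2=(0,0,7)
Op 4: inc R2 by 4 -> R2=(0,0,11) value=11
Op 5: merge R2<->R1 -> R2=(0,0,11) R1=(0,0,11)
Op 6: inc R1 by 3 -> R1=(0,3,11) value=14
Op 7: merge R0<->R2 -> R0=(0,0,11) R2=(0,0,11)
Op 8: inc R1 by 5 -> R1=(0,8,11) value=19
Op 9: inc R1 by 5 -> R1=(0,13,11) value=24

Answer: 0 0 11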